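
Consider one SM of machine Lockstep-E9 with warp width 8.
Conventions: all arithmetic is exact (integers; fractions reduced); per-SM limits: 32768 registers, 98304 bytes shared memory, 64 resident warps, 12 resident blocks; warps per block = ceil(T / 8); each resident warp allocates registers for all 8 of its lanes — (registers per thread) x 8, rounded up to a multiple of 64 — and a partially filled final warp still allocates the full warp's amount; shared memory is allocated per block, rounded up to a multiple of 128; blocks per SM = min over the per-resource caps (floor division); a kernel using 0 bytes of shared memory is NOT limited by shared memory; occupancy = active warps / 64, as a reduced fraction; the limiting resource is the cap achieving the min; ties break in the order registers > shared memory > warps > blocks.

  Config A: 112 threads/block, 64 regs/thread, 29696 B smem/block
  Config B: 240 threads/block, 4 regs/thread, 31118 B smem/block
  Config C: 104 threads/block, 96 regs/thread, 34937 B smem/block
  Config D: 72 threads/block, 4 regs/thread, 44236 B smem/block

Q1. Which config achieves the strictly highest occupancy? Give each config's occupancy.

occupancies: A 21/32, B 15/16, C 13/32, D 9/32

Answer: B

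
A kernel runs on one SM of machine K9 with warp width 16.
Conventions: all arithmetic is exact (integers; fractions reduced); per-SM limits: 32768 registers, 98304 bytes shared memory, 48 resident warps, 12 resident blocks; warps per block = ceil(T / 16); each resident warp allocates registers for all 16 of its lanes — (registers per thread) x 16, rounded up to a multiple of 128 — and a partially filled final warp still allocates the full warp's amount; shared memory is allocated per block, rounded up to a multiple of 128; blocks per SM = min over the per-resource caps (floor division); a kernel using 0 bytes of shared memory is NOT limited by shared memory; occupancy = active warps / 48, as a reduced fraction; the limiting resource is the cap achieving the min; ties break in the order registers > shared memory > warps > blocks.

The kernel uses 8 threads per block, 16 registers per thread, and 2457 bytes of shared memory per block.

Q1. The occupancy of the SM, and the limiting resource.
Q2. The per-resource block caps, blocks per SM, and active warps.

Answer: occupancy 1/4, limited by blocks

registers: 128 blocks
shared memory: 38 blocks
warps: 48 blocks
blocks: 12 blocks

Answer: 12 blocks, 12 active warps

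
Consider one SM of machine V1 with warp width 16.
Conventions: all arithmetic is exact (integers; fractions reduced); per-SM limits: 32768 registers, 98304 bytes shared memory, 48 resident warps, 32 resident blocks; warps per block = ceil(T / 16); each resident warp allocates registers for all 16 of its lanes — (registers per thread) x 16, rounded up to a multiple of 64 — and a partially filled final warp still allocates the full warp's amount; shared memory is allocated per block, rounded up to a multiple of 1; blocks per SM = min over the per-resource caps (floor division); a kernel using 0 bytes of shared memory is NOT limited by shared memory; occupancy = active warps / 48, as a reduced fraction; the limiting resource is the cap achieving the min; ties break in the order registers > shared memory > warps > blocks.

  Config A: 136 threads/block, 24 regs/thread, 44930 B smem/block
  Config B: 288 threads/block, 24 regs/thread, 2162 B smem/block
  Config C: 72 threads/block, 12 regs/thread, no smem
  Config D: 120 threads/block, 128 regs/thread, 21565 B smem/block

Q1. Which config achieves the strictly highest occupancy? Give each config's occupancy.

occupancies: A 3/8, B 3/4, C 15/16, D 1/3

Answer: C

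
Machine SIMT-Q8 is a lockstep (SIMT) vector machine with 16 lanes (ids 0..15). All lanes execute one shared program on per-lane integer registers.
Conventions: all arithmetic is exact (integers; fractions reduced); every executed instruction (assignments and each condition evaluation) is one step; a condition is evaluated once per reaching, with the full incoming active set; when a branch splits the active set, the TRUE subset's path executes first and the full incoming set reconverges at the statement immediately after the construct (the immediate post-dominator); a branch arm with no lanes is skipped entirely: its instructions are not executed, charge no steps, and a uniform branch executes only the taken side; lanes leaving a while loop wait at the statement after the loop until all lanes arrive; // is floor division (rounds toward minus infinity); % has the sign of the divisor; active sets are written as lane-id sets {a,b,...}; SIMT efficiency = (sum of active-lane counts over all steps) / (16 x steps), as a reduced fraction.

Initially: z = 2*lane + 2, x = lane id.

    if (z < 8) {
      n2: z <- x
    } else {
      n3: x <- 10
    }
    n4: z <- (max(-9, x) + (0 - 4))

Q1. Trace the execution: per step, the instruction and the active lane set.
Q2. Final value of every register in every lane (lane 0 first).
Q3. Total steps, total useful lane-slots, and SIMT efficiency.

step 0: eval (z < 8)                 {0,1,2,3,4,5,6,7,8,9,10,11,12,13,14,15}
step 1: z <- x                       {0,1,2}
step 2: x <- 10                      {3,4,5,6,7,8,9,10,11,12,13,14,15}
step 3: z <- (max(-9, x) + (0 - 4))  {0,1,2,3,4,5,6,7,8,9,10,11,12,13,14,15}

Answer: 4 steps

z: -4,-3,-2,6,6,6,6,6,6,6,6,6,6,6,6,6
x: 0,1,2,10,10,10,10,10,10,10,10,10,10,10,10,10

steps = 4; useful = 48; efficiency = 48/64 = 3/4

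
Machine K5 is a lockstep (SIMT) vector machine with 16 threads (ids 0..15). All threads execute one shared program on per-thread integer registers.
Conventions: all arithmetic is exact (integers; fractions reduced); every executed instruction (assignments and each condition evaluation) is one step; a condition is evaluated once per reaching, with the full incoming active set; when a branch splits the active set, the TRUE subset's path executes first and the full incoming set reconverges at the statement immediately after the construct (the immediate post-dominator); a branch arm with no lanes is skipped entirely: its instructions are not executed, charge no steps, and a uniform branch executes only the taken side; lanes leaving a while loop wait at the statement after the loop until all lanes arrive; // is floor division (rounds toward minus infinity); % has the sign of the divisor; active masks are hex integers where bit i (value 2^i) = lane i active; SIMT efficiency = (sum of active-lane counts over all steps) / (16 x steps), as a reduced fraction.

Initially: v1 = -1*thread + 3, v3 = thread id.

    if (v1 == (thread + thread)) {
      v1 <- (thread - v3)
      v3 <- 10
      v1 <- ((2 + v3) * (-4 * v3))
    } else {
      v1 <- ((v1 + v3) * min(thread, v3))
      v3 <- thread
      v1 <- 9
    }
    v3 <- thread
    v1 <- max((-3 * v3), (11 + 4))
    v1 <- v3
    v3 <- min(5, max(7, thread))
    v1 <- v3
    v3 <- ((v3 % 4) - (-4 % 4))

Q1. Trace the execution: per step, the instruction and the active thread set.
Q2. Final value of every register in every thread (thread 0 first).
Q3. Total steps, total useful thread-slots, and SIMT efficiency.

step 0: eval (v1 == (thread + thread)) 0xffff
step 1: v1 <- (thread - v3)          0x0002
step 2: v3 <- 10                     0x0002
step 3: v1 <- ((2 + v3) * (-4 * v3)) 0x0002
step 4: v1 <- ((v1 + v3) * min(thread, v3)) 0xfffd
step 5: v3 <- thread                 0xfffd
step 6: v1 <- 9                      0xfffd
step 7: v3 <- thread                 0xffff
step 8: v1 <- max((-3 * v3), (11 + 4)) 0xffff
step 9: v1 <- v3                     0xffff
step 10: v3 <- min(5, max(7, thread)) 0xffff
step 11: v1 <- v3                     0xffff
step 12: v3 <- ((v3 % 4) - (-4 % 4))  0xffff

Answer: 13 steps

v1: 5,5,5,5,5,5,5,5,5,5,5,5,5,5,5,5
v3: 1,1,1,1,1,1,1,1,1,1,1,1,1,1,1,1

steps = 13; useful = 160; efficiency = 160/208 = 10/13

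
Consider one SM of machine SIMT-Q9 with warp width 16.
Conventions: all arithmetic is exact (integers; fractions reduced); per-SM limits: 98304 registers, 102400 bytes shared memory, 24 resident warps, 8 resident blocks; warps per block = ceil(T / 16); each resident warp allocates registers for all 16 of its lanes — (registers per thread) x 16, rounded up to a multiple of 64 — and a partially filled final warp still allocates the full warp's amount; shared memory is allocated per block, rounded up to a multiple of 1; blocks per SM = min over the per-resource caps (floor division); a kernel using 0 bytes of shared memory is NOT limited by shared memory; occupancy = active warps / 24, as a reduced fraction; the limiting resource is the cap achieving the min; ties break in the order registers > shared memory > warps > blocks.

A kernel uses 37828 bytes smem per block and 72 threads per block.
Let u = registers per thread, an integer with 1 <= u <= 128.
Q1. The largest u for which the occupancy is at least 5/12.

Answer: u = 128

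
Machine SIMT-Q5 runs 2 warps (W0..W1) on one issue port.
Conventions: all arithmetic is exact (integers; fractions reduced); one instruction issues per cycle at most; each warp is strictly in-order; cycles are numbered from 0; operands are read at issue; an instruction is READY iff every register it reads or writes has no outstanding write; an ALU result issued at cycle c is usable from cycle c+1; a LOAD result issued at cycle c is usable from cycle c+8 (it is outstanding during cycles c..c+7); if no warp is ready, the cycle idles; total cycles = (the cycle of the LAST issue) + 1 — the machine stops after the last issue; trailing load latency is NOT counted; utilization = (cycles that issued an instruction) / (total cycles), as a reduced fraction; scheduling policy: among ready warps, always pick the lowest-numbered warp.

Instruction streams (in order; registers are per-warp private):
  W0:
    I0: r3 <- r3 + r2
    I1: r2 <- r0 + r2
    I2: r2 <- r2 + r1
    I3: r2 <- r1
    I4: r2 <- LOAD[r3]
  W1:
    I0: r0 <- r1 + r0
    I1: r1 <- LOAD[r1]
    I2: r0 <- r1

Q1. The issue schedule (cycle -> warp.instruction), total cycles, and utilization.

cycle 0: W0.I0
cycle 1: W0.I1
cycle 2: W0.I2
cycle 3: W0.I3
cycle 4: W0.I4
cycle 5: W1.I0
cycle 6: W1.I1
cycle 7: idle
cycle 8: idle
cycle 9: idle
cycle 10: idle
cycle 11: idle
cycle 12: idle
cycle 13: idle
cycle 14: W1.I2

Answer: 15 cycles, utilization 8/15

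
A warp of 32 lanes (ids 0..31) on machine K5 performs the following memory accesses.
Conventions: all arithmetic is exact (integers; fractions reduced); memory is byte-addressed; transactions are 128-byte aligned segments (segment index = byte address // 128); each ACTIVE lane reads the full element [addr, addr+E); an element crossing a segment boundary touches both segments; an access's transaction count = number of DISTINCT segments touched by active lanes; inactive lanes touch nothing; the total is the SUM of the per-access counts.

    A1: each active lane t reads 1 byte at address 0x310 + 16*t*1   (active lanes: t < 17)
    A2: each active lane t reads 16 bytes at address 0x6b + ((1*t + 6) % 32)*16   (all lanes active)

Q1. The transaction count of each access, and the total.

A1: 3 transactions
A2: 5 transactions

Answer: 3,5; total 8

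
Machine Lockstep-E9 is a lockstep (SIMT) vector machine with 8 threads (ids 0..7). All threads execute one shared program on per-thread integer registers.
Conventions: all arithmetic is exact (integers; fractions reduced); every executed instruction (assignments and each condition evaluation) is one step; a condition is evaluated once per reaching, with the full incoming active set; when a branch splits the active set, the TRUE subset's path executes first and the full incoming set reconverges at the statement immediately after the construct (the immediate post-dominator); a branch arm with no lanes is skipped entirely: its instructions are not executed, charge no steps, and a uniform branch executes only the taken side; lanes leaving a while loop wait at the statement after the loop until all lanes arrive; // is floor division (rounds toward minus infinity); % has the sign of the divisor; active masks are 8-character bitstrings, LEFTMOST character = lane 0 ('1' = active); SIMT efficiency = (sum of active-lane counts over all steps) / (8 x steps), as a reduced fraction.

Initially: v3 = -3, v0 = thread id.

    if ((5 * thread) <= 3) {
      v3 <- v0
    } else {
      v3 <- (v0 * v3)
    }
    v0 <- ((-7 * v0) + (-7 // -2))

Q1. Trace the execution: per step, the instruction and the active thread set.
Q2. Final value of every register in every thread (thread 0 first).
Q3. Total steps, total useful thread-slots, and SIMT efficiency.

step 0: eval ((5 * thread) <= 3)     11111111
step 1: v3 <- v0                     10000000
step 2: v3 <- (v0 * v3)              01111111
step 3: v0 <- ((-7 * v0) + (-7 // -2)) 11111111

Answer: 4 steps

v3: 0,-3,-6,-9,-12,-15,-18,-21
v0: 3,-4,-11,-18,-25,-32,-39,-46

steps = 4; useful = 24; efficiency = 24/32 = 3/4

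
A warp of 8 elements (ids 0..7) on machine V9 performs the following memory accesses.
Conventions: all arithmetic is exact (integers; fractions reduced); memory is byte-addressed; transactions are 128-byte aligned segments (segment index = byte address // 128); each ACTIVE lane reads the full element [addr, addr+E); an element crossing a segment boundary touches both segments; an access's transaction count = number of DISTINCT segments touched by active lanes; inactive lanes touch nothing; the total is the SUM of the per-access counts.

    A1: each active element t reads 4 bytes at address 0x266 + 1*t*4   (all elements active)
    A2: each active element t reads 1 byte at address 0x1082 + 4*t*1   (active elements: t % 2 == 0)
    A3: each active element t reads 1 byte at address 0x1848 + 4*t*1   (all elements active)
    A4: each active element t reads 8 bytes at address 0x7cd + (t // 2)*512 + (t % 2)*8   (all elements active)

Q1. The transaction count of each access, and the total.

A1: 2 transactions
A2: 1 transaction
A3: 1 transaction
A4: 4 transactions

Answer: 2,1,1,4; total 8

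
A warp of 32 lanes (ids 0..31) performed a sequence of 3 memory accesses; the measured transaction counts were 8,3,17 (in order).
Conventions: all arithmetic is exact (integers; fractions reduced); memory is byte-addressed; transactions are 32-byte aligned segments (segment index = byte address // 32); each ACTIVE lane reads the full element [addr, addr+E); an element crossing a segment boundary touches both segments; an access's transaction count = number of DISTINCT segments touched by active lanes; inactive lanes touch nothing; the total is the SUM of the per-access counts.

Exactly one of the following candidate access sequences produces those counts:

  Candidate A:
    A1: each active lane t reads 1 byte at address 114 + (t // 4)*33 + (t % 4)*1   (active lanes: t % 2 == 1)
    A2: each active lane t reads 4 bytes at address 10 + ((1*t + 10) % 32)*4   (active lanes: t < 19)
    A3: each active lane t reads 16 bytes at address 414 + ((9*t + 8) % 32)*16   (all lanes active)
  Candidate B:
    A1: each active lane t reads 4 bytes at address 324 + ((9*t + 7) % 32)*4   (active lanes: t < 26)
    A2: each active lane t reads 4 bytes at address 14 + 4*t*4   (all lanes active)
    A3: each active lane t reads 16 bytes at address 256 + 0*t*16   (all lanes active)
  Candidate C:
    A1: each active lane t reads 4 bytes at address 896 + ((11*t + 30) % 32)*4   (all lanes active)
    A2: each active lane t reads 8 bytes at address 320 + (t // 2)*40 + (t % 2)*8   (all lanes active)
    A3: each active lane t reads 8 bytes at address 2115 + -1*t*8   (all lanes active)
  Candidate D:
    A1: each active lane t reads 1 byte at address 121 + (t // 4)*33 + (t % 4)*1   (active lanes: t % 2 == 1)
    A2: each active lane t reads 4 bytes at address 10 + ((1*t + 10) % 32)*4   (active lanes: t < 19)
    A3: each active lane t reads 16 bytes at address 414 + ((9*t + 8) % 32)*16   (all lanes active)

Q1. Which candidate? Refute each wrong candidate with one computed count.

B: A1 gives 5 transactions, not 8
C: A1 gives 4 transactions, not 8
D: A1 gives 9 transactions, not 8
A: all counts match (8,3,17)

Answer: A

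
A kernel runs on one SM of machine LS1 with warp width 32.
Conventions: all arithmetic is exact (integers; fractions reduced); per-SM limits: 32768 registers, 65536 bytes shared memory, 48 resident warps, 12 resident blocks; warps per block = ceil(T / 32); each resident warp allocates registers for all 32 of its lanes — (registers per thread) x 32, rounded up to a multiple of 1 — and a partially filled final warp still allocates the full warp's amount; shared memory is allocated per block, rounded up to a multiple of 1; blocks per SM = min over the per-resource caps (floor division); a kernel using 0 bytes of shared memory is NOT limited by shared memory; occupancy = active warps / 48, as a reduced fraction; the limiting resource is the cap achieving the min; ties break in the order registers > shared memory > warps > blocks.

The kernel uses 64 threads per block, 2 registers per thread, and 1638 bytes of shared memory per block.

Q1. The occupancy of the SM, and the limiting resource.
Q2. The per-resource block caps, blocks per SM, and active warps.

Answer: occupancy 1/2, limited by blocks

registers: 256 blocks
shared memory: 40 blocks
warps: 24 blocks
blocks: 12 blocks

Answer: 12 blocks, 24 active warps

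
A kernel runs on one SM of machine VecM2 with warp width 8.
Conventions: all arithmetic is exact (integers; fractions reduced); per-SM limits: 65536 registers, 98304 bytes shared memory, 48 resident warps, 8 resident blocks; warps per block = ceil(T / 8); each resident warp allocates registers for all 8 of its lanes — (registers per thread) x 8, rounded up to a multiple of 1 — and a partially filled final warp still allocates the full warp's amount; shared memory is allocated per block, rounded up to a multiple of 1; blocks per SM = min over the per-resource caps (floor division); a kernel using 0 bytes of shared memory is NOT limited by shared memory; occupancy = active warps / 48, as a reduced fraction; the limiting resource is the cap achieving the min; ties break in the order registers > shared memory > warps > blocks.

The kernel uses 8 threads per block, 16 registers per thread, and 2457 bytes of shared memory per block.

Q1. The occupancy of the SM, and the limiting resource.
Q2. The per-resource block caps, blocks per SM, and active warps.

Answer: occupancy 1/6, limited by blocks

registers: 512 blocks
shared memory: 40 blocks
warps: 48 blocks
blocks: 8 blocks

Answer: 8 blocks, 8 active warps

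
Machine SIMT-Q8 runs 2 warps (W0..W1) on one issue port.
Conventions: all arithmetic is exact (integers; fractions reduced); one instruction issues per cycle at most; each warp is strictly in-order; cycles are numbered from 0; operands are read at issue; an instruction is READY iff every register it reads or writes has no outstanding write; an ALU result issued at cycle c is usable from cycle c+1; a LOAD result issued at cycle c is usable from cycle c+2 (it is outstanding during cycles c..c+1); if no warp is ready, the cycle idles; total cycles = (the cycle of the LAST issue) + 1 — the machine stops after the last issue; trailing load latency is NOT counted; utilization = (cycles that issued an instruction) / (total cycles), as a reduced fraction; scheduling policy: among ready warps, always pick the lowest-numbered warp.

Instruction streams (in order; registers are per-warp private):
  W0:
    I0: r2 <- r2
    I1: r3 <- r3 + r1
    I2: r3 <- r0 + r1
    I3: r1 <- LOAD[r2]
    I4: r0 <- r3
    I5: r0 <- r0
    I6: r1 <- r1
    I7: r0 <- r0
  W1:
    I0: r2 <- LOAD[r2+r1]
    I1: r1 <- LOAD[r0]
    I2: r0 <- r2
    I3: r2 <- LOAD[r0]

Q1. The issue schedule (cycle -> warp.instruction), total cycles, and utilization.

cycle 0: W0.I0
cycle 1: W0.I1
cycle 2: W0.I2
cycle 3: W0.I3
cycle 4: W0.I4
cycle 5: W0.I5
cycle 6: W0.I6
cycle 7: W0.I7
cycle 8: W1.I0
cycle 9: W1.I1
cycle 10: W1.I2
cycle 11: W1.I3

Answer: 12 cycles, utilization 1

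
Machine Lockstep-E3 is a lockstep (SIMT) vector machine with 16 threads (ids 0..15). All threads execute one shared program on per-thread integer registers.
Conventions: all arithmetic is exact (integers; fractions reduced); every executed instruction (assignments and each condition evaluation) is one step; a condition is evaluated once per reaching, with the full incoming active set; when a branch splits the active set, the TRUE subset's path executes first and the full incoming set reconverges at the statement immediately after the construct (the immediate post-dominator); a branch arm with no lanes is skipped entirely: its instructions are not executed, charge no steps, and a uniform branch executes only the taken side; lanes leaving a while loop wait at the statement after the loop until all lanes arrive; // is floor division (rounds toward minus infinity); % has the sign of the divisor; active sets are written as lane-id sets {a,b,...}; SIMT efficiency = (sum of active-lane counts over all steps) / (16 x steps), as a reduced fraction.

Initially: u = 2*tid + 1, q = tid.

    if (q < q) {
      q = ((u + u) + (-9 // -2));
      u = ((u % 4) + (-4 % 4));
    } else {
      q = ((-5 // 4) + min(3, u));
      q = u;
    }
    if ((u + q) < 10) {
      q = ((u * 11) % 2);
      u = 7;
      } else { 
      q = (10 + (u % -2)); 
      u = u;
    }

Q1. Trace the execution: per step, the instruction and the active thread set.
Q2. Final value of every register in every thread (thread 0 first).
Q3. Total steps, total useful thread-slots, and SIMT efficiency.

step 0: eval (q < q)                 {0,1,2,3,4,5,6,7,8,9,10,11,12,13,14,15}
step 1: q <- ((-5 // 4) + min(3, u)) {0,1,2,3,4,5,6,7,8,9,10,11,12,13,14,15}
step 2: q <- u                       {0,1,2,3,4,5,6,7,8,9,10,11,12,13,14,15}
step 3: eval ((u + q) < 10)          {0,1,2,3,4,5,6,7,8,9,10,11,12,13,14,15}
step 4: q <- ((u * 11) % 2)          {0,1}
step 5: u <- 7                       {0,1}
step 6: q <- (10 + (u % -2))         {2,3,4,5,6,7,8,9,10,11,12,13,14,15}
step 7: u <- u                       {2,3,4,5,6,7,8,9,10,11,12,13,14,15}

Answer: 8 steps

u: 7,7,5,7,9,11,13,15,17,19,21,23,25,27,29,31
q: 1,1,9,9,9,9,9,9,9,9,9,9,9,9,9,9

steps = 8; useful = 96; efficiency = 96/128 = 3/4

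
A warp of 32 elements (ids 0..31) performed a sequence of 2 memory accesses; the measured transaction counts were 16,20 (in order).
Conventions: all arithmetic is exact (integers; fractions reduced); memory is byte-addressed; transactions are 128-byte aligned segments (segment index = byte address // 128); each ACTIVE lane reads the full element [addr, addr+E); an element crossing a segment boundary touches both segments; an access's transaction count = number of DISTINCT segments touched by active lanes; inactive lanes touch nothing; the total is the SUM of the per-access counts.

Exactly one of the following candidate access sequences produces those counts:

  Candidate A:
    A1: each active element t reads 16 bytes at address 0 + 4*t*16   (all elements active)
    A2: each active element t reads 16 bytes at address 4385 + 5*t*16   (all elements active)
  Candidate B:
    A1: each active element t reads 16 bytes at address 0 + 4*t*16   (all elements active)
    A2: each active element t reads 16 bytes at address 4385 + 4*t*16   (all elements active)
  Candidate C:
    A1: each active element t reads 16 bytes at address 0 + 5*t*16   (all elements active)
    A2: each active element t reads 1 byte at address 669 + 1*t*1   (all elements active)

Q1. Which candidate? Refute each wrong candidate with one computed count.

B: A2 gives 16 transactions, not 20
C: A1 gives 20 transactions, not 16
A: all counts match (16,20)

Answer: A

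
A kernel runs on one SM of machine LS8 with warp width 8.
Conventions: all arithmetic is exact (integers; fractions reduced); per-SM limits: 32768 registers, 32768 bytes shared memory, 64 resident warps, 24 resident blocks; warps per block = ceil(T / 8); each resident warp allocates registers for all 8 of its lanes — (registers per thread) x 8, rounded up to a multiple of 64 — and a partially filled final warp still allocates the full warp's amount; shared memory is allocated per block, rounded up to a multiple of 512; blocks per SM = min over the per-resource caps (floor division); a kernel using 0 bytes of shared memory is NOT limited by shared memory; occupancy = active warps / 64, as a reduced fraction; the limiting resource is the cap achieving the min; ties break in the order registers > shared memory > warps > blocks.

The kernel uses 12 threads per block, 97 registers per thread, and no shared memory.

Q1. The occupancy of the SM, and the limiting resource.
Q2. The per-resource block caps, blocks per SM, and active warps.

Answer: occupancy 19/32, limited by registers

registers: 19 blocks
shared memory: no limit (kernel uses none)
warps: 32 blocks
blocks: 24 blocks

Answer: 19 blocks, 38 active warps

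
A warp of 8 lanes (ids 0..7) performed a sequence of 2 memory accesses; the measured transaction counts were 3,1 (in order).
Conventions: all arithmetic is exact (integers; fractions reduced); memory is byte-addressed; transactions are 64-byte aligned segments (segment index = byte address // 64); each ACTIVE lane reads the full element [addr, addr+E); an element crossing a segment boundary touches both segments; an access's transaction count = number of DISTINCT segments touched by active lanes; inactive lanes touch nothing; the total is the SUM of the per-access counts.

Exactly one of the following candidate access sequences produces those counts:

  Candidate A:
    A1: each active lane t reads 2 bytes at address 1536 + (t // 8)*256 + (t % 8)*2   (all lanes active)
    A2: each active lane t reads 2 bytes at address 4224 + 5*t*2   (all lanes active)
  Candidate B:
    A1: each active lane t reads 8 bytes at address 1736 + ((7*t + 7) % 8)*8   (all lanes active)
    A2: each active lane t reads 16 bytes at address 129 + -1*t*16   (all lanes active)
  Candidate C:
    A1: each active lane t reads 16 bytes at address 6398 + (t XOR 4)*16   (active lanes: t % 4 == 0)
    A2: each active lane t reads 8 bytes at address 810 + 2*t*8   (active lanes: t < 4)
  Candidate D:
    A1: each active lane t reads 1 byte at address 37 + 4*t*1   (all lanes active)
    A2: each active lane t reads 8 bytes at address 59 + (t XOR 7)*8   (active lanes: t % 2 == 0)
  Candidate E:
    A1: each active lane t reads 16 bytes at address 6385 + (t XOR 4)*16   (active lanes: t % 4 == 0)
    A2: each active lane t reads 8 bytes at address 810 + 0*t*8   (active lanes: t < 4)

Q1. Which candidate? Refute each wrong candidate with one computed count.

A: A1 gives 1 transaction, not 3
B: A1 gives 2 transactions, not 3
C: A2 gives 2 transactions, not 1
D: A1 gives 2 transactions, not 3
E: all counts match (3,1)

Answer: E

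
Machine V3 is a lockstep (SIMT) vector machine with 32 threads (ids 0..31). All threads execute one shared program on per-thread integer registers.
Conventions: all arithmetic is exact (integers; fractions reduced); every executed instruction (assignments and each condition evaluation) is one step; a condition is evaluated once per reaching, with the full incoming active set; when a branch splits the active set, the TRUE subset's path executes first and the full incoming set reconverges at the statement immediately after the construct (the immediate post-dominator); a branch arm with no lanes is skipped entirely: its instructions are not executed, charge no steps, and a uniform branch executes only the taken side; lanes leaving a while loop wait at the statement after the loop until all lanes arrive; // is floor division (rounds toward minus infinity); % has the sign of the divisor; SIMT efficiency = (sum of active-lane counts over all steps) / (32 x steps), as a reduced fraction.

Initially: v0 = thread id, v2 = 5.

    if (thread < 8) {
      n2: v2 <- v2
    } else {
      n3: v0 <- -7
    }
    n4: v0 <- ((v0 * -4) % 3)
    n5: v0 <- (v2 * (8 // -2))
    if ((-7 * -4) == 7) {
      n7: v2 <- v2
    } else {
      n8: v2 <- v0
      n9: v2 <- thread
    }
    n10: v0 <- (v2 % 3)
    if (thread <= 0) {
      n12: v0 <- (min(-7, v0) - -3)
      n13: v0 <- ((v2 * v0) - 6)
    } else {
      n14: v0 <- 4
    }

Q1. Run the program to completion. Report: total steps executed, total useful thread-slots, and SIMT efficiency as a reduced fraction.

Answer: 13 steps, 321 useful, 321/416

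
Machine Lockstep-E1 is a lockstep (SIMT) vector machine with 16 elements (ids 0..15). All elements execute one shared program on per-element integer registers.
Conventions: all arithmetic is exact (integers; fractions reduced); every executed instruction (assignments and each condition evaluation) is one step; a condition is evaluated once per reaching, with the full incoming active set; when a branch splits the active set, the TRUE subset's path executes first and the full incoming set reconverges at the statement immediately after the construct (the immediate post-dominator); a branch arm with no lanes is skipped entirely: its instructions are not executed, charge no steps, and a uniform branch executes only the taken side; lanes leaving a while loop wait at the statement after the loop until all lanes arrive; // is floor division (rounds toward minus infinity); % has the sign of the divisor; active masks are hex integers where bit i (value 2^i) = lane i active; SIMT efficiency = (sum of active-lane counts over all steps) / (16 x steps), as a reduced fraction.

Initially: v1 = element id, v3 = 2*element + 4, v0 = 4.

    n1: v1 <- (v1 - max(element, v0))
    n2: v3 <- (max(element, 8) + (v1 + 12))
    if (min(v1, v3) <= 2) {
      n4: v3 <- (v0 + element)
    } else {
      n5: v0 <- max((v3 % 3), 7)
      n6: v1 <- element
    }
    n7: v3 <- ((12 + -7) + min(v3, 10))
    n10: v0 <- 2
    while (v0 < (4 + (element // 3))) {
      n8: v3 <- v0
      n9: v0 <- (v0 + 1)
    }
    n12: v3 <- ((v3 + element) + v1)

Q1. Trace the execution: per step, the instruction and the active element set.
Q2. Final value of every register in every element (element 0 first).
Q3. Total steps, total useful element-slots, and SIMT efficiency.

step 0: v1 <- (v1 - max(element, v0)) 0xffff
step 1: v3 <- (max(element, 8) + (v1 + 12)) 0xffff
step 2: eval (min(v1, v3) <= 2)      0xffff
step 3: v3 <- (v0 + element)         0xffff
step 4: v3 <- ((12 + -7) + min(v3, 10)) 0xffff
step 5: v0 <- 2                      0xffff
step 6: eval (v0 < (4 + (element // 3))) 0xffff
step 7: v3 <- v0                     0xffff
step 8: v0 <- (v0 + 1)               0xffff
step 9: eval (v0 < (4 + (element // 3))) 0xffff
step 10: v3 <- v0                     0xffff
step 11: v0 <- (v0 + 1)               0xffff
step 12: eval (v0 < (4 + (element // 3))) 0xffff
step 13: v3 <- v0                     0xfff8
step 14: v0 <- (v0 + 1)               0xfff8
step 15: eval (v0 < (4 + (element // 3))) 0xfff8
step 16: v3 <- v0                     0xffc0
step 17: v0 <- (v0 + 1)               0xffc0
step 18: eval (v0 < (4 + (element // 3))) 0xffc0
step 19: v3 <- v0                     0xfe00
step 20: v0 <- (v0 + 1)               0xfe00
step 21: eval (v0 < (4 + (element // 3))) 0xfe00
step 22: v3 <- v0                     0xf000
step 23: v0 <- (v0 + 1)               0xf000
step 24: eval (v0 < (4 + (element // 3))) 0xf000
step 25: v3 <- v0                     0x8000
step 26: v0 <- (v0 + 1)               0x8000
step 27: eval (v0 < (4 + (element // 3))) 0x8000
step 28: v3 <- ((v3 + element) + v1)  0xffff

Answer: 29 steps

v1: -4,-3,-2,-1,0,0,0,0,0,0,0,0,0,0,0,0
v3: -1,1,3,6,8,9,11,12,13,15,16,17,19,20,21,23
v0: 4,4,4,5,5,5,6,6,6,7,7,7,8,8,8,9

steps = 29; useful = 329; efficiency = 329/464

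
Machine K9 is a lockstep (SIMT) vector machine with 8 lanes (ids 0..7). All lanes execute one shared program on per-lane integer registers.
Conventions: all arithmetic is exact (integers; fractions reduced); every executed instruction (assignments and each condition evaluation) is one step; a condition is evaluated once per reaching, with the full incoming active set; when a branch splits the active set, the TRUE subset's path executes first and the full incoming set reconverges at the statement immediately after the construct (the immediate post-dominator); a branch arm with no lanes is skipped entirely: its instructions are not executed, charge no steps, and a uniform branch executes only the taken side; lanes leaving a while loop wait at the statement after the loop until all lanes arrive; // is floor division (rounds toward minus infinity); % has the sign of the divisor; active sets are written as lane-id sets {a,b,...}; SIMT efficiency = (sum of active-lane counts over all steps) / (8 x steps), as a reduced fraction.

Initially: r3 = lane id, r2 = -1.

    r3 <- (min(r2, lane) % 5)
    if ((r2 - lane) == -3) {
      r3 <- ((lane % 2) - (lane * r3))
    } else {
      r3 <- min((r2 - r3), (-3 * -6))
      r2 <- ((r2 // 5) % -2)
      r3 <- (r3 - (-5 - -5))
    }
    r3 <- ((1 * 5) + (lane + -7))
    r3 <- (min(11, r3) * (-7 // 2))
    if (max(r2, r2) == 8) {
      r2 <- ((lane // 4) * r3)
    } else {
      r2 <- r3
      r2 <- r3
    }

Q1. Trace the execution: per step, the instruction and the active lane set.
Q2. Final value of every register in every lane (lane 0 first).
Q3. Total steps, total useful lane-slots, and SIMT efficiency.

step 0: r3 <- (min(r2, lane) % 5)    {0,1,2,3,4,5,6,7}
step 1: eval ((r2 - lane) == -3)     {0,1,2,3,4,5,6,7}
step 2: r3 <- ((lane % 2) - (lane * r3)) {2}
step 3: r3 <- min((r2 - r3), (-3 * -6)) {0,1,3,4,5,6,7}
step 4: r2 <- ((r2 // 5) % -2)       {0,1,3,4,5,6,7}
step 5: r3 <- (r3 - (-5 - -5))       {0,1,3,4,5,6,7}
step 6: r3 <- ((1 * 5) + (lane + -7)) {0,1,2,3,4,5,6,7}
step 7: r3 <- (min(11, r3) * (-7 // 2)) {0,1,2,3,4,5,6,7}
step 8: eval (max(r2, r2) == 8)      {0,1,2,3,4,5,6,7}
step 9: r2 <- r3                     {0,1,2,3,4,5,6,7}
step 10: r2 <- r3                     {0,1,2,3,4,5,6,7}

Answer: 11 steps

r3: 8,4,0,-4,-8,-12,-16,-20
r2: 8,4,0,-4,-8,-12,-16,-20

steps = 11; useful = 78; efficiency = 78/88 = 39/44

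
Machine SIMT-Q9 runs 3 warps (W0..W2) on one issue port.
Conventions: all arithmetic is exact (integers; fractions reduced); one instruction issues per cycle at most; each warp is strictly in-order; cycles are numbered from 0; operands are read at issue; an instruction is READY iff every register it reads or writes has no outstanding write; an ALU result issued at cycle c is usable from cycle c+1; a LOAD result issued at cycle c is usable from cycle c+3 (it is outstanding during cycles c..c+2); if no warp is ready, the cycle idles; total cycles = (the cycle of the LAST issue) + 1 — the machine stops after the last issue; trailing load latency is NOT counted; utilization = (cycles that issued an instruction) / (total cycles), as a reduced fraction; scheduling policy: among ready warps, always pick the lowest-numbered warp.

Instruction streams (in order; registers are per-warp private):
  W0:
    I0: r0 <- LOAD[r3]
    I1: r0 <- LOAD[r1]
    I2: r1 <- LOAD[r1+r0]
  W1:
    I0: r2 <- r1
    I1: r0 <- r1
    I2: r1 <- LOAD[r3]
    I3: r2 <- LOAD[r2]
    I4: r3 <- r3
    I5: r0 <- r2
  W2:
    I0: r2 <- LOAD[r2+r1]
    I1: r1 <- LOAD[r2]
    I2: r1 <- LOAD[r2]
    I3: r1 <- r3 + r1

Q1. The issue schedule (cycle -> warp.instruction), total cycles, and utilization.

cycle 0: W0.I0
cycle 1: W1.I0
cycle 2: W1.I1
cycle 3: W0.I1
cycle 4: W1.I2
cycle 5: W1.I3
cycle 6: W0.I2
cycle 7: W1.I4
cycle 8: W1.I5
cycle 9: W2.I0
cycle 10: idle
cycle 11: idle
cycle 12: W2.I1
cycle 13: idle
cycle 14: idle
cycle 15: W2.I2
cycle 16: idle
cycle 17: idle
cycle 18: W2.I3

Answer: 19 cycles, utilization 13/19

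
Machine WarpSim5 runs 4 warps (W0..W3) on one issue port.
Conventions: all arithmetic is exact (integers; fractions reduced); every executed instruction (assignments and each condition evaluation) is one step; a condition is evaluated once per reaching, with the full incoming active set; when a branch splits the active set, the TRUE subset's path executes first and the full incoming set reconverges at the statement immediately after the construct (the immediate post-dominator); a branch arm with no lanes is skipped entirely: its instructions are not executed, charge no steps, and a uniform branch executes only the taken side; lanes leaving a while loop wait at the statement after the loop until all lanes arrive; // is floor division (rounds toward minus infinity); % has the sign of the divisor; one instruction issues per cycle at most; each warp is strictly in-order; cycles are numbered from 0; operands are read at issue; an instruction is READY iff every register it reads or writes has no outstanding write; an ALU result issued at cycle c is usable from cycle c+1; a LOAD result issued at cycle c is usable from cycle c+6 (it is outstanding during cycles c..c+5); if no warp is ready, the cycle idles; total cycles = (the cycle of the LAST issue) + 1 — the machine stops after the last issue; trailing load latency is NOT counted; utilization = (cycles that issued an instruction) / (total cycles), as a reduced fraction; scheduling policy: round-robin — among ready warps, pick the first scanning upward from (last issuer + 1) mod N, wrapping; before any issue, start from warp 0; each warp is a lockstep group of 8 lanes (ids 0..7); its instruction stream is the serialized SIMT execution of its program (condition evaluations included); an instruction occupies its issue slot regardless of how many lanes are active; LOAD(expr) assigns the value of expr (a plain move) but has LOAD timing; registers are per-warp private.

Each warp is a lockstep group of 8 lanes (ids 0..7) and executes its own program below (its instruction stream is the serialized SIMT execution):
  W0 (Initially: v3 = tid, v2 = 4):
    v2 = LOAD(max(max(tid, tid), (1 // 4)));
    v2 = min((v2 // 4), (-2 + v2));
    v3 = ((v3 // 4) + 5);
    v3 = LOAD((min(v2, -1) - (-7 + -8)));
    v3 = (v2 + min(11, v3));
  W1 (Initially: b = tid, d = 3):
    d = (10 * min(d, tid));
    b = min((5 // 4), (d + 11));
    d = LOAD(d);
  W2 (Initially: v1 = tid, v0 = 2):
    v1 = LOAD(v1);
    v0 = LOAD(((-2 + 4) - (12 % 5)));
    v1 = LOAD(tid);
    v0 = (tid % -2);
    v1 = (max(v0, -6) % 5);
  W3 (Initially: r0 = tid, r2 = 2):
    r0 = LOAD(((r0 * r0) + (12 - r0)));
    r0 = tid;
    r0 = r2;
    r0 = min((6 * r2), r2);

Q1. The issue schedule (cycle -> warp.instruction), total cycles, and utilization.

cycle 0: W0.I0
cycle 1: W1.I0
cycle 2: W2.I0
cycle 3: W3.I0
cycle 4: W1.I1
cycle 5: W2.I1
cycle 6: W0.I1
cycle 7: W1.I2
cycle 8: W2.I2
cycle 9: W3.I1
cycle 10: W0.I2
cycle 11: W2.I3
cycle 12: W3.I2
cycle 13: W0.I3
cycle 14: W2.I4
cycle 15: W3.I3
cycle 16: idle
cycle 17: idle
cycle 18: idle
cycle 19: W0.I4

Answer: 20 cycles, utilization 17/20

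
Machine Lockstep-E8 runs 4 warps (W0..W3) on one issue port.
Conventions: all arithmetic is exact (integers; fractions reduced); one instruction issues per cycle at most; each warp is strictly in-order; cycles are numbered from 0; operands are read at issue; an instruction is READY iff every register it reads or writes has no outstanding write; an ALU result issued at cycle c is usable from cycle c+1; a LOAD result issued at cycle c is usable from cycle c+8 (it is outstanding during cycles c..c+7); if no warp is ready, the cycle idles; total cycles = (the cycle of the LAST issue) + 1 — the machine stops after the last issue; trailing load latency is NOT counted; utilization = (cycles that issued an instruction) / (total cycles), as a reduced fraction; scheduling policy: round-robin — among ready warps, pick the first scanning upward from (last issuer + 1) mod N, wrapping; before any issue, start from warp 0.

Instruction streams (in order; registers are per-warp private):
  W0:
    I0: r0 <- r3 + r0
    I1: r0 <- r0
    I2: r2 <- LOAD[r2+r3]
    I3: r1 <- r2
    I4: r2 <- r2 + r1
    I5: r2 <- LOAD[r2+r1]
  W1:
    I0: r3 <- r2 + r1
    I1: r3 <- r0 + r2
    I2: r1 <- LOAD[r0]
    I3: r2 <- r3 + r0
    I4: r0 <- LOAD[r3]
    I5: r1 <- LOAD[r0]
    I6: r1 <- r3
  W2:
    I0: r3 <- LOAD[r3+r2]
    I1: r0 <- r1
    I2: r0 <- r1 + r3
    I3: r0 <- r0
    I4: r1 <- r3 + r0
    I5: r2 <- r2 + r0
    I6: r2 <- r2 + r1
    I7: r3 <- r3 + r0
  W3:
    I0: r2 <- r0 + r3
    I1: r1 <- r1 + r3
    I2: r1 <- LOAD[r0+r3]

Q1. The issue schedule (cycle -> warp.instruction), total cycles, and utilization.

cycle 0: W0.I0
cycle 1: W1.I0
cycle 2: W2.I0
cycle 3: W3.I0
cycle 4: W0.I1
cycle 5: W1.I1
cycle 6: W2.I1
cycle 7: W3.I1
cycle 8: W0.I2
cycle 9: W1.I2
cycle 10: W2.I2
cycle 11: W3.I2
cycle 12: W1.I3
cycle 13: W2.I3
cycle 14: W1.I4
cycle 15: W2.I4
cycle 16: W0.I3
cycle 17: W2.I5
cycle 18: W0.I4
cycle 19: W2.I6
cycle 20: W0.I5
cycle 21: W2.I7
cycle 22: W1.I5
cycle 23: idle
cycle 24: idle
cycle 25: idle
cycle 26: idle
cycle 27: idle
cycle 28: idle
cycle 29: idle
cycle 30: W1.I6

Answer: 31 cycles, utilization 24/31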